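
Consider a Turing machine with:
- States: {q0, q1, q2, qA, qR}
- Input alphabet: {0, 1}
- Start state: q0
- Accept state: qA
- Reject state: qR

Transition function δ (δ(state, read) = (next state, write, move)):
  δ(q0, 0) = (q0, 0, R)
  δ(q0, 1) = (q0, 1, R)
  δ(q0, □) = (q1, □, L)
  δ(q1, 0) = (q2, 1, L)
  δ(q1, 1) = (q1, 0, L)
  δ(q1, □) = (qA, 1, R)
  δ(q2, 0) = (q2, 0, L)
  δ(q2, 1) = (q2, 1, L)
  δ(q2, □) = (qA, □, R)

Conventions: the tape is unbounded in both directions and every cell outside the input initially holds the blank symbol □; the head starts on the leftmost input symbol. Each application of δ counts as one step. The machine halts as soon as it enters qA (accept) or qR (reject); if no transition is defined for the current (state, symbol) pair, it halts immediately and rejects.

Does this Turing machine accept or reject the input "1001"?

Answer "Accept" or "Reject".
Step 0: [q0]1001 (head at position 0)
Step 1: δ(q0, 1) = (q0, 1, R)  ⊢  1[q0]001 (head at position 1)
Step 2: δ(q0, 0) = (q0, 0, R)  ⊢  10[q0]01 (head at position 2)
Step 3: δ(q0, 0) = (q0, 0, R)  ⊢  100[q0]1 (head at position 3)
Step 4: δ(q0, 1) = (q0, 1, R)  ⊢  1001[q0]□ (head at position 4)
Step 5: δ(q0, □) = (q1, □, L)  ⊢  100[q1]1□ (head at position 3)
Step 6: δ(q1, 1) = (q1, 0, L)  ⊢  10[q1]00□ (head at position 2)
Step 7: δ(q1, 0) = (q2, 1, L)  ⊢  1[q2]010□ (head at position 1)
Step 8: δ(q2, 0) = (q2, 0, L)  ⊢  [q2]1010□ (head at position 0)
Step 9: δ(q2, 1) = (q2, 1, L)  ⊢  [q2]□1010□ (head at position -1)
Step 10: δ(q2, □) = (qA, □, R)  ⊢  □[qA]1010□ (head at position 0)
The machine is in qA, so it halts and accepts.

Final answer: Accept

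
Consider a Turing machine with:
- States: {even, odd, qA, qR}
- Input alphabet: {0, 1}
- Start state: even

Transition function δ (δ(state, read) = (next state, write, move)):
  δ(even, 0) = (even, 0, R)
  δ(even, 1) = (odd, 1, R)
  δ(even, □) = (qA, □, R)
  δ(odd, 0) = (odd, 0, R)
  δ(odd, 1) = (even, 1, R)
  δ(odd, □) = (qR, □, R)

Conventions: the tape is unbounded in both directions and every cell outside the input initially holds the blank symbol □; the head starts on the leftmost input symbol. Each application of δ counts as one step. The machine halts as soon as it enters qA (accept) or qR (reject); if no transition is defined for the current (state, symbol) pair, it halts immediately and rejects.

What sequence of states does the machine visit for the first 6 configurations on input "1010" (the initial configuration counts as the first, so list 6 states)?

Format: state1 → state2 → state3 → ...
Step 0: [even]1010 (head at position 0)
Step 1: δ(even, 1) = (odd, 1, R)  ⊢  1[odd]010 (head at position 1)
Step 2: δ(odd, 0) = (odd, 0, R)  ⊢  10[odd]10 (head at position 2)
Step 3: δ(odd, 1) = (even, 1, R)  ⊢  101[even]0 (head at position 3)
Step 4: δ(even, 0) = (even, 0, R)  ⊢  1010[even]□ (head at position 4)
Step 5: δ(even, □) = (qA, □, R)  ⊢  1010□[qA]□ (head at position 5)
Reading off the states of these 6 configurations: even → odd → odd → even → even → qA

Final answer: even → odd → odd → even → even → qA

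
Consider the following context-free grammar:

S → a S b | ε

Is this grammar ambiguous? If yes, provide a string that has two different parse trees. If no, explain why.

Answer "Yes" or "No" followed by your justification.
At every step exactly one production applies: if the remaining string to generate is non-empty it starts with a and ends with b, forcing S → a S b; if it is empty, S → ε is forced. Hence each string a^n b^n has exactly one derivation (S → a S b applied n times, then S → ε) and one parse tree.

Final answer: No - the grammar is unambiguous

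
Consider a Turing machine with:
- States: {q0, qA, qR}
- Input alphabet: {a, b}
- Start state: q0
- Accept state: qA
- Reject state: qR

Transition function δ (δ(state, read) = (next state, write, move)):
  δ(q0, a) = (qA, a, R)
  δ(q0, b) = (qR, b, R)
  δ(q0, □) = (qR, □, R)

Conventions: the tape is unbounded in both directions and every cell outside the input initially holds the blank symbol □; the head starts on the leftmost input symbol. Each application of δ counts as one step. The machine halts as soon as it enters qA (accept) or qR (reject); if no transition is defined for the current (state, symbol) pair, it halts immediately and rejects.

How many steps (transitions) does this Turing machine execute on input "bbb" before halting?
Step 0: [q0]bbb (head at position 0)
Step 1: δ(q0, b) = (qR, b, R)  ⊢  b[qR]bb (head at position 1)
The machine is in qR, so it halts and rejects.
Number of transitions executed: 1.

Final answer: 1 steps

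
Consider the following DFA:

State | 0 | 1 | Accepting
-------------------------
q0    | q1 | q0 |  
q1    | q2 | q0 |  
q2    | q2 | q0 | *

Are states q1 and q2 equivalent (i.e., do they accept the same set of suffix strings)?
Try the suffix ε (the empty string).
From q1: q1 — not accepting.
From q2: q2 — accepting.
The two states disagree on this suffix, so they are not equivalent.

Final answer: No. Distinguishing string: ε (the empty string) - accepted from q2 but not from q1.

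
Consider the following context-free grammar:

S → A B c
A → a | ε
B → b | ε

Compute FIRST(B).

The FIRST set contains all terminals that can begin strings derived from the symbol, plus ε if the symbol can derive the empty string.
B → b contributes b; B → ε makes B nullable, contributing ε. FIRST(B) = {b, ε}.

Final answer: {b, ε}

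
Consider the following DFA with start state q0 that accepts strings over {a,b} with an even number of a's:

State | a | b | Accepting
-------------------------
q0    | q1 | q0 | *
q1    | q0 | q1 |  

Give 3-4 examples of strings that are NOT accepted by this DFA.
Any strings that end in a non-accepting state work; for example:
"ab": q0 → q1 → q1; q1 is not accepting → rejected
"abaa": q0 → q1 → q1 → q0 → q1; q1 is not accepting → rejected
"abbb": q0 → q1 → q1 → q1 → q1; q1 is not accepting → rejected
"baaa": q0 → q0 → q1 → q0 → q1; q1 is not accepting → rejected

Final answer: "ab", "abaa", "abbb", "baaa"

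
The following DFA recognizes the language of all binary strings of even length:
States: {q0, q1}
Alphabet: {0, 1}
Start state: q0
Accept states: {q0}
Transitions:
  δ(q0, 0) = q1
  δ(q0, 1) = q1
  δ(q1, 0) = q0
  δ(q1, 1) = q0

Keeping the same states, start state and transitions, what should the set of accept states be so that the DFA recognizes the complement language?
The DFA is complete (every state has a transition on every symbol), so the complement
is recognized by the same DFA with accepting and non-accepting states swapped.
Original accept states: {q0}
Complement accept states = All states - Original accept states
= {q0, q1} - {q0}
= {q1}
Complement language: strings of ODD length

Final answer: {q1}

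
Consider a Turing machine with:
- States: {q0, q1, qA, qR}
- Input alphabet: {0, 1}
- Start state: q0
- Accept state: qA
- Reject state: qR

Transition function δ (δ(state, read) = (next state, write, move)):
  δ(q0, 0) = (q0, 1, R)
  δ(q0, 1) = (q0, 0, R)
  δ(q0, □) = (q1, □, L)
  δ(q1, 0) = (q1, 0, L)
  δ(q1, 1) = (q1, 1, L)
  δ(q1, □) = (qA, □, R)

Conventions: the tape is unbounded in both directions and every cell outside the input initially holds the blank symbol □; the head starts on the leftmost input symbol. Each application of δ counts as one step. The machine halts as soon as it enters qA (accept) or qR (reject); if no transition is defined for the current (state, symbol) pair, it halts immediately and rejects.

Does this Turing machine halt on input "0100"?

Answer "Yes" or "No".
Step 0: [q0]0100 (head at position 0)
Step 1: δ(q0, 0) = (q0, 1, R)  ⊢  1[q0]100 (head at position 1)
Step 2: δ(q0, 1) = (q0, 0, R)  ⊢  10[q0]00 (head at position 2)
Step 3: δ(q0, 0) = (q0, 1, R)  ⊢  101[q0]0 (head at position 3)
Step 4: δ(q0, 0) = (q0, 1, R)  ⊢  1011[q0]□ (head at position 4)
Step 5: δ(q0, □) = (q1, □, L)  ⊢  101[q1]1□ (head at position 3)
Step 6: δ(q1, 1) = (q1, 1, L)  ⊢  10[q1]11□ (head at position 2)
Step 7: δ(q1, 1) = (q1, 1, L)  ⊢  1[q1]011□ (head at position 1)
Step 8: δ(q1, 0) = (q1, 0, L)  ⊢  [q1]1011□ (head at position 0)
Step 9: δ(q1, 1) = (q1, 1, L)  ⊢  [q1]□1011□ (head at position -1)
Step 10: δ(q1, □) = (qA, □, R)  ⊢  □[qA]1011□ (head at position 0)
The machine is in qA, so it halts and accepts.
It halts after 10 steps.

Final answer: Yes - halts after 10 steps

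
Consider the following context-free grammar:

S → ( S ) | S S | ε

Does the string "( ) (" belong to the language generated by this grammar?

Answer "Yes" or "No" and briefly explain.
Each production adds parentheses only in matched pairs (S → ( S )) or none at all, so every derived string has equally many '(' and ')'. The string ( ) ( has two '(' and one ')', so it cannot be derived.

Final answer: No - no valid derivation exists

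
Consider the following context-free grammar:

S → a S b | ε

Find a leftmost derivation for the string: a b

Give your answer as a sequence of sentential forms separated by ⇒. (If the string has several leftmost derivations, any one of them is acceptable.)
Start with S.
Step 1: the leftmost non-terminal is S; apply S → a S b:  a S b
Step 2: the leftmost non-terminal is S; apply S → ε:  a b

Final answer: S ⇒ a S b ⇒ a b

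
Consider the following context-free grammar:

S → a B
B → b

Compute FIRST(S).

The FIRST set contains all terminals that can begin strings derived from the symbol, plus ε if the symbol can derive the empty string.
S has the single production S → a B, whose right-hand side begins with the terminal a. So FIRST(S) = {a}.

Final answer: {a}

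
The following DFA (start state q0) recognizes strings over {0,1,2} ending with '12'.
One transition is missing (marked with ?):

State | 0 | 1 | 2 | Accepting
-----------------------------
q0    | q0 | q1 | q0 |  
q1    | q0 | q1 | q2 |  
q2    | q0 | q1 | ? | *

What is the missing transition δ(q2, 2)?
q0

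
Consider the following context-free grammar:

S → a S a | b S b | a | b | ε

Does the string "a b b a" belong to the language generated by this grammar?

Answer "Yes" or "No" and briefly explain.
A derivation exists: S ⇒ a S a ⇒ a b S b a ⇒ a b b a (using S → a S a, S → b S b, then S → ε).

Final answer: Yes - a valid derivation exists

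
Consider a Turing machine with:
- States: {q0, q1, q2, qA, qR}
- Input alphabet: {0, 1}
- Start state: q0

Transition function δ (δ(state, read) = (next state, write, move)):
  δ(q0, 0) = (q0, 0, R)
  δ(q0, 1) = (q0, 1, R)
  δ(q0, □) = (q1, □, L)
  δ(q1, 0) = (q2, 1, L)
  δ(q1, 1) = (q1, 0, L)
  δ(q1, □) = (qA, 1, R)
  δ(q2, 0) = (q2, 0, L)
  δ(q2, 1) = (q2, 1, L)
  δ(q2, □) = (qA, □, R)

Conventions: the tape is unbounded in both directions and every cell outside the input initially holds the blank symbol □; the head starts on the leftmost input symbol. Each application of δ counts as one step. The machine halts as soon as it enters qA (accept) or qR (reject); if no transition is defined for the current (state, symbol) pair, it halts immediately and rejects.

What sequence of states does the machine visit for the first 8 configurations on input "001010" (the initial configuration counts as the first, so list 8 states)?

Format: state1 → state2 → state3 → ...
Step 0: [q0]001010 (head at position 0)
Step 1: δ(q0, 0) = (q0, 0, R)  ⊢  0[q0]01010 (head at position 1)
Step 2: δ(q0, 0) = (q0, 0, R)  ⊢  00[q0]1010 (head at position 2)
Step 3: δ(q0, 1) = (q0, 1, R)  ⊢  001[q0]010 (head at position 3)
Step 4: δ(q0, 0) = (q0, 0, R)  ⊢  0010[q0]10 (head at position 4)
Step 5: δ(q0, 1) = (q0, 1, R)  ⊢  00101[q0]0 (head at position 5)
Step 6: δ(q0, 0) = (q0, 0, R)  ⊢  001010[q0]□ (head at position 6)
Step 7: δ(q0, □) = (q1, □, L)  ⊢  00101[q1]0□ (head at position 5)
Reading off the states of these 8 configurations: q0 → q0 → q0 → q0 → q0 → q0 → q0 → q1

Final answer: q0 → q0 → q0 → q0 → q0 → q0 → q0 → q1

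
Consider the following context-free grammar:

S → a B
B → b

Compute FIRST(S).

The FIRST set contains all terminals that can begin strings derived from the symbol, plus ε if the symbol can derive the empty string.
S has the single production S → a B, whose right-hand side begins with the terminal a. So FIRST(S) = {a}.

Final answer: {a}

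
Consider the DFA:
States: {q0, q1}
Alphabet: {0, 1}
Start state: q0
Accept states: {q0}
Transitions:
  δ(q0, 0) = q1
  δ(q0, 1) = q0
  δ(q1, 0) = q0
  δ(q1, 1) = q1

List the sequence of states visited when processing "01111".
Starting at q0
Read '0': q0 -> q1
Read '1': q1 -> q1
Read '1': q1 -> q1
Read '1': q1 -> q1
Read '1': q1 -> q1

Final answer: q0 -> q1 -> q1 -> q1 -> q1 -> q1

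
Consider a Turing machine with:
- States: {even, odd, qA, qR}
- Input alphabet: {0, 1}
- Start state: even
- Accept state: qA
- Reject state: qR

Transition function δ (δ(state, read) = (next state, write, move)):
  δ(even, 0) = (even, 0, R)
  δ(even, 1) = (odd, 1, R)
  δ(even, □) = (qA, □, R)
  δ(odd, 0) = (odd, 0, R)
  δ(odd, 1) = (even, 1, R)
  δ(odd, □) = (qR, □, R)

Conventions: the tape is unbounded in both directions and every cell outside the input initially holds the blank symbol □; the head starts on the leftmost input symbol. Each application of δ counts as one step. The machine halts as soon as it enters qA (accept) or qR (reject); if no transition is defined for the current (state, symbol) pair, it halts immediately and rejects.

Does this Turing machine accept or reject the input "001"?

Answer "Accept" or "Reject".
Step 0: [even]001 (head at position 0)
Step 1: δ(even, 0) = (even, 0, R)  ⊢  0[even]01 (head at position 1)
Step 2: δ(even, 0) = (even, 0, R)  ⊢  00[even]1 (head at position 2)
Step 3: δ(even, 1) = (odd, 1, R)  ⊢  001[odd]□ (head at position 3)
Step 4: δ(odd, □) = (qR, □, R)  ⊢  001□[qR]□ (head at position 4)
The machine is in qR, so it halts and rejects.

Final answer: Reject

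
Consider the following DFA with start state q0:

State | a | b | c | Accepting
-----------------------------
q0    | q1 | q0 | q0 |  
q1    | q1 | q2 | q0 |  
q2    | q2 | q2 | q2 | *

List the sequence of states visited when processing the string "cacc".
q0 → q0 → q1 → q0 → q0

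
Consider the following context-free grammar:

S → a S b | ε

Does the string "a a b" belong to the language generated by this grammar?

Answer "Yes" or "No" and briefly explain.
Every derivation applies S → a S b some number n of times and then S → ε, producing a^n b^n with equally many a's and b's. The string a a b has two a's but only one b, so it cannot be derived.

Final answer: No - no valid derivation exists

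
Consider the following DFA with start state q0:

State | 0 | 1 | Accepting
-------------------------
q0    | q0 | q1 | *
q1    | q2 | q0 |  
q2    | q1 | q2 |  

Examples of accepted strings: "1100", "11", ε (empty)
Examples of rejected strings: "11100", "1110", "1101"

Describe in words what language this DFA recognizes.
binary numbers divisible by 3 (treating the string as a binary integer; leading zeros allowed, the empty string counts as 0)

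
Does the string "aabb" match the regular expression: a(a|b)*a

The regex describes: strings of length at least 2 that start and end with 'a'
No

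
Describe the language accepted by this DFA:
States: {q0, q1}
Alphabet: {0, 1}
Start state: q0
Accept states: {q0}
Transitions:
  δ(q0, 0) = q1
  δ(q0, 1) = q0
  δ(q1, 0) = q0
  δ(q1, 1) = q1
Analyzing the DFA structure:
Start state: q0
Accept states: {q0}
Interpreting what each state remembers (checking against the transitions):
  q0: an even number of 0s has been read so far
  q1: an odd number of 0s has been read so far
  δ(q0, 0): in q0 (an even number of 0s has been read so far), after reading 0 we have: an odd number of 0s has been read so far → q1
  δ(q0, 1): in q0 (an even number of 0s has been read so far), after reading 1 we have: an even number of 0s has been read so far → q0
  δ(q1, 0): in q1 (an odd number of 0s has been read so far), after reading 0 we have: an even number of 0s has been read so far → q0
  δ(q1, 1): in q1 (an odd number of 0s has been read so far), after reading 1 we have: an odd number of 0s has been read so far → q1
A string is accepted iff it ends in {q0}, i.e. an even number of 0s has been read so far.
Language: All binary strings with an even number of 0s

Final answer: All binary strings with an even number of 0s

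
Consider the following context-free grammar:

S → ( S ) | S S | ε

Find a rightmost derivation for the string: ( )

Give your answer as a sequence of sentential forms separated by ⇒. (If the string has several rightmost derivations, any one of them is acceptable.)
Start with S.
Step 1: the rightmost non-terminal is S; apply S → ( S ):  ( S )
Step 2: the rightmost non-terminal is S; apply S → ε:  ( )

Final answer: S ⇒ ( S ) ⇒ ( )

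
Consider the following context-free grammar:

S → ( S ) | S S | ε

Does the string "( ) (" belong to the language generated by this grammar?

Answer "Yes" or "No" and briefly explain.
Each production adds parentheses only in matched pairs (S → ( S )) or none at all, so every derived string has equally many '(' and ')'. The string ( ) ( has two '(' and one ')', so it cannot be derived.

Final answer: No - no valid derivation exists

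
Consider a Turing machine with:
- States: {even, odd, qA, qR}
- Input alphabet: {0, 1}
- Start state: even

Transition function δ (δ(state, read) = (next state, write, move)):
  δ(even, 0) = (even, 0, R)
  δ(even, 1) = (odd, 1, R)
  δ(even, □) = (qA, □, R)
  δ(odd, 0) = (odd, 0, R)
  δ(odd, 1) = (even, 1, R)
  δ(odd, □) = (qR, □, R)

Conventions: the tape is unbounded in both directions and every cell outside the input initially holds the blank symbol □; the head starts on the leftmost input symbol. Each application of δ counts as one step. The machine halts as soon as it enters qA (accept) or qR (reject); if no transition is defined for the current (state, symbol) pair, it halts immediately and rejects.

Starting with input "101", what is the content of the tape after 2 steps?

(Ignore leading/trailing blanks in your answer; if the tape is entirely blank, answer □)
Step 0: [even]101 (head at position 0)
Step 1: δ(even, 1) = (odd, 1, R)  ⊢  1[odd]01 (head at position 1)
Step 2: δ(odd, 0) = (odd, 0, R)  ⊢  10[odd]1 (head at position 2)
Tape after 2 steps (ignoring surrounding blanks): 101

Final answer: Tape: 101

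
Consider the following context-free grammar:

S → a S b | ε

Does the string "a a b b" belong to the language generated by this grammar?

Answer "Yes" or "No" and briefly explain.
A derivation exists: S ⇒ a S b ⇒ a a S b b ⇒ a a b b (using S → a S b twice, then S → ε).

Final answer: Yes - a valid derivation exists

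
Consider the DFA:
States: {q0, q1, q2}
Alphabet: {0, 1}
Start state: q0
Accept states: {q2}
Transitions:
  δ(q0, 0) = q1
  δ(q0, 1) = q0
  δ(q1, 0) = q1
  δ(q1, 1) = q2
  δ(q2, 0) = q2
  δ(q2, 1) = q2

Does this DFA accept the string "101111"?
Processing string "101111":
  q0 --1--> q0
  q0 --0--> q1
  q1 --1--> q2
  q2 --1--> q2
  q2 --1--> q2
  q2 --1--> q2
Final state: q2
Accept states: {q2}
q2 is an accept state, so the string is accepted.

Final answer: Yes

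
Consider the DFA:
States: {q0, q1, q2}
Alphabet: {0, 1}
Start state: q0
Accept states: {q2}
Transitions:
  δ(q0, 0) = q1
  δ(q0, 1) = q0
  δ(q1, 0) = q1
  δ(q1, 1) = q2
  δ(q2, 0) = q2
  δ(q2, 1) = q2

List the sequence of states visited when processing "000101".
Starting at q0
Read '0': q0 -> q1
Read '0': q1 -> q1
Read '0': q1 -> q1
Read '1': q1 -> q2
Read '0': q2 -> q2
Read '1': q2 -> q2

Final answer: q0 -> q1 -> q1 -> q1 -> q2 -> q2 -> q2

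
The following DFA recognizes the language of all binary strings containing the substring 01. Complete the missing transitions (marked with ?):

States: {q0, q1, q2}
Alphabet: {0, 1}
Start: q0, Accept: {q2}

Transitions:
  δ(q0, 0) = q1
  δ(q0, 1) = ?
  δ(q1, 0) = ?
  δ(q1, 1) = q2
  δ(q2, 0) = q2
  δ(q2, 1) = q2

What each state remembers (consistent with the given transitions and accept states):
  q0: 01 not seen yet and the last symbol was not 0
  q1: 01 not seen yet and the last symbol was 0
  q2: the substring 01 has already been seen
Filling in the missing entries:
  δ(q0, 1): in q0 (01 not seen yet and the last symbol was not 0), after reading 1 we have: 01 not seen yet and the last symbol was not 0 → q0
  δ(q1, 0): in q1 (01 not seen yet and the last symbol was 0), after reading 0 we have: 01 not seen yet and the last symbol was 0 → q1

Final answer: δ(q0, 1) = q0; δ(q1, 0) = q1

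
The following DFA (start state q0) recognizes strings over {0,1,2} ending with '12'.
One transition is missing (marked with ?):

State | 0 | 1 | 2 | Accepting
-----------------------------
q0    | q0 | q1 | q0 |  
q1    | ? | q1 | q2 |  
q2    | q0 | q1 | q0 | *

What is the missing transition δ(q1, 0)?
q0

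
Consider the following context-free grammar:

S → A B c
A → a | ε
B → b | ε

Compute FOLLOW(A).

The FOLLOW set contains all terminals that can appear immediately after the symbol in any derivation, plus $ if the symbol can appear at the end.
A occurs in S → A B c followed by B c. Add FIRST(B) minus ε = {b}; B is nullable (B → ε), so what follows B can also follow A: the terminal c. FOLLOW(A) = {b, c}.

Final answer: {b, c}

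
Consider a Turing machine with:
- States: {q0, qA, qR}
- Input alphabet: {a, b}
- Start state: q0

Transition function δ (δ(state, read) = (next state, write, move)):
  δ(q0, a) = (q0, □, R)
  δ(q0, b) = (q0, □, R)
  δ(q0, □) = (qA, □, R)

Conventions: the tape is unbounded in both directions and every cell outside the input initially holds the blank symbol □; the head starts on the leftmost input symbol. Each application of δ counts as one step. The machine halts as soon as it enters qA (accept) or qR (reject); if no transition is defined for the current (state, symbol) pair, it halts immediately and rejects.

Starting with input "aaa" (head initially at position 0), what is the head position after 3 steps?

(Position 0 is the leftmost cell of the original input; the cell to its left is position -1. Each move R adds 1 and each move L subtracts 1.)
Step 0: [q0]aaa (head at position 0)
Step 1: δ(q0, a) = (q0, □, R)  ⊢  □[q0]aa (head at position 1)
Step 2: δ(q0, a) = (q0, □, R)  ⊢  □□[q0]a (head at position 2)
Step 3: δ(q0, a) = (q0, □, R)  ⊢  □□□[q0]□ (head at position 3)
Head position after 3 steps: 3

Final answer: Position 3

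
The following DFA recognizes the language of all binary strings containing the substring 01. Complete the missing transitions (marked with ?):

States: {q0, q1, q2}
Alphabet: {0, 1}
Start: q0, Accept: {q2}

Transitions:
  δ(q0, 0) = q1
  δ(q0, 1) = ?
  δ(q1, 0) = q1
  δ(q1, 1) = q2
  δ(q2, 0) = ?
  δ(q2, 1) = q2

What each state remembers (consistent with the given transitions and accept states):
  q0: 01 not seen yet and the last symbol was not 0
  q1: 01 not seen yet and the last symbol was 0
  q2: the substring 01 has already been seen
Filling in the missing entries:
  δ(q0, 1): in q0 (01 not seen yet and the last symbol was not 0), after reading 1 we have: 01 not seen yet and the last symbol was not 0 → q0
  δ(q2, 0): in q2 (the substring 01 has already been seen), after reading 0 we have: the substring 01 has already been seen → q2

Final answer: δ(q0, 1) = q0; δ(q2, 0) = q2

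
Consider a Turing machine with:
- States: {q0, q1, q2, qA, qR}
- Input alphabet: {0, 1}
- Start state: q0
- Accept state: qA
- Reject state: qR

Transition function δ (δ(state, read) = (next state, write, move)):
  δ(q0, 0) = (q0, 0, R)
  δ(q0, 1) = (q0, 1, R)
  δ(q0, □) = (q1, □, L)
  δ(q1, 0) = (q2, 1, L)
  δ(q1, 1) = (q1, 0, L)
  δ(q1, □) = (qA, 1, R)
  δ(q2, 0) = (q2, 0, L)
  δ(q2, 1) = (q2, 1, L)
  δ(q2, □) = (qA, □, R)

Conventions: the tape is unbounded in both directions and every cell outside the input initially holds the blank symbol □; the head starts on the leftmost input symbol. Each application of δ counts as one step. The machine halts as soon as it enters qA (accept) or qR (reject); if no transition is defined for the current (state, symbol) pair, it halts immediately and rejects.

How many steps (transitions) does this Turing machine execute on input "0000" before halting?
Step 0: [q0]0000 (head at position 0)
Step 1: δ(q0, 0) = (q0, 0, R)  ⊢  0[q0]000 (head at position 1)
Step 2: δ(q0, 0) = (q0, 0, R)  ⊢  00[q0]00 (head at position 2)
Step 3: δ(q0, 0) = (q0, 0, R)  ⊢  000[q0]0 (head at position 3)
Step 4: δ(q0, 0) = (q0, 0, R)  ⊢  0000[q0]□ (head at position 4)
Step 5: δ(q0, □) = (q1, □, L)  ⊢  000[q1]0□ (head at position 3)
Step 6: δ(q1, 0) = (q2, 1, L)  ⊢  00[q2]01□ (head at position 2)
Step 7: δ(q2, 0) = (q2, 0, L)  ⊢  0[q2]001□ (head at position 1)
Step 8: δ(q2, 0) = (q2, 0, L)  ⊢  [q2]0001□ (head at position 0)
Step 9: δ(q2, 0) = (q2, 0, L)  ⊢  [q2]□0001□ (head at position -1)
Step 10: δ(q2, □) = (qA, □, R)  ⊢  □[qA]0001□ (head at position 0)
The machine is in qA, so it halts and accepts.
Number of transitions executed: 10.

Final answer: 10 steps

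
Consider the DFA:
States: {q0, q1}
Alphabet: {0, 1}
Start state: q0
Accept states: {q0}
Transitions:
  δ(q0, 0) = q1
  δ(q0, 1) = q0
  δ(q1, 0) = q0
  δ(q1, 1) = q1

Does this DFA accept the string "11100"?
Processing string "11100":
  q0 --1--> q0
  q0 --1--> q0
  q0 --1--> q0
  q0 --0--> q1
  q1 --0--> q0
Final state: q0
Accept states: {q0}
q0 is an accept state, so the string is accepted.

Final answer: Yes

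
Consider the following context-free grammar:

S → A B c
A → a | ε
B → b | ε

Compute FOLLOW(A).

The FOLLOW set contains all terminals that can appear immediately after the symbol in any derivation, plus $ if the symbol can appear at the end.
A occurs in S → A B c followed by B c. Add FIRST(B) minus ε = {b}; B is nullable (B → ε), so what follows B can also follow A: the terminal c. FOLLOW(A) = {b, c}.

Final answer: {b, c}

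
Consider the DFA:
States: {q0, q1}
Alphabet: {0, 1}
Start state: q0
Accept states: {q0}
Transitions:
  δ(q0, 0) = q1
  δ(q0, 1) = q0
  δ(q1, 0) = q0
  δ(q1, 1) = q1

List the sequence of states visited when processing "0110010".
Starting at q0
Read '0': q0 -> q1
Read '1': q1 -> q1
Read '1': q1 -> q1
Read '0': q1 -> q0
Read '0': q0 -> q1
Read '1': q1 -> q1
Read '0': q1 -> q0

Final answer: q0 -> q1 -> q1 -> q1 -> q0 -> q1 -> q1 -> q0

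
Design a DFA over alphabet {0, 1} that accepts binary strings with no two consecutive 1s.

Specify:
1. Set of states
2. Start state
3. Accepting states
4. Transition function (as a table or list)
One valid DFA (any DFA recognizing the same language is acceptable):
States: {q0, q1, dead}
Start: q0
Accepting: {q0, q1}
Transitions (accepting states marked with *):
State | 0 | 1 | Accepting
-------------------------
q0    | q0 | q1 | *
q1    | q0 | dead | *
dead  | dead | dead |  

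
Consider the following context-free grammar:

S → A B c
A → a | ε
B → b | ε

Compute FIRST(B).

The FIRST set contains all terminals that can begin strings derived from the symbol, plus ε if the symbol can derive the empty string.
B → b contributes b; B → ε makes B nullable, contributing ε. FIRST(B) = {b, ε}.

Final answer: {b, ε}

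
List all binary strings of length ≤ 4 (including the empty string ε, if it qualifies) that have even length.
Checking every binary string of length 0 to 4:
  Length 0: accepted: ε | rejected: (none)
  Length 1: accepted: (none) | rejected: 0, 1
  Length 2: accepted: 00, 01, 10, 11 | rejected: (none)
  Length 3: accepted: (none) | rejected: 000, 001, 010, 011, 100, 101, 110, 111
  Length 4: accepted: 0000, 0001, 0010, 0011, 0100, 0101, 0110, 0111, 1000, 1001, 1010, 1011, 1100, 1101, 1110, 1111 | rejected: (none)
Total: 21 string(s).

Final answer: ε, 00, 01, 10, 11, 0000, 0001, 0010, 0011, 0100, 0101, 0110, 0111, 1000, 1001, 1010, 1011, 1100, 1101, 1110, 1111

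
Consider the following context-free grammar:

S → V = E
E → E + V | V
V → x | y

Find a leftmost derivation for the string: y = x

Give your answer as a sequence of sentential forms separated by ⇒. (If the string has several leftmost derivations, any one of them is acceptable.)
Start with S.
Step 1: the leftmost non-terminal is S; apply S → V = E:  V = E
Step 2: the leftmost non-terminal is V; apply V → y:  y = E
Step 3: the leftmost non-terminal is E; apply E → V:  y = V
Step 4: the leftmost non-terminal is V; apply V → x:  y = x

Final answer: S ⇒ V = E ⇒ y = E ⇒ y = V ⇒ y = x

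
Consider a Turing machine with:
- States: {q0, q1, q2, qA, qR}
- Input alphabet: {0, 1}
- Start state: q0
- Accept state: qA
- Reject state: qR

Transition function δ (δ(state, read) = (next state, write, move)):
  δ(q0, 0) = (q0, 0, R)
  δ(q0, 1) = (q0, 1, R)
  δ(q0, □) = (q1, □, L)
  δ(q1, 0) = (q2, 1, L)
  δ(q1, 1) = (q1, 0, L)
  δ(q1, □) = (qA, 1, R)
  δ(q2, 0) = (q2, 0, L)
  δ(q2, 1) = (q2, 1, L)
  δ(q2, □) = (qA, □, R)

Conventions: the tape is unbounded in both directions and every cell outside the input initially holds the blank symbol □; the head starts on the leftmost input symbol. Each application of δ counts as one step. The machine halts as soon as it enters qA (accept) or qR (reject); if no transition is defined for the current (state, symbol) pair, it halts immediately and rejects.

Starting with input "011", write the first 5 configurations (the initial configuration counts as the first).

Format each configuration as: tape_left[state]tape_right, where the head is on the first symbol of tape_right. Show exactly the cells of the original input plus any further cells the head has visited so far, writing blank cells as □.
Step 0: [q0]011 (head at position 0)
Step 1: δ(q0, 0) = (q0, 0, R)  ⊢  0[q0]11 (head at position 1)
Step 2: δ(q0, 1) = (q0, 1, R)  ⊢  01[q0]1 (head at position 2)
Step 3: δ(q0, 1) = (q0, 1, R)  ⊢  011[q0]□ (head at position 3)
Step 4: δ(q0, □) = (q1, □, L)  ⊢  01[q1]1□ (head at position 2)

Final answer: [q0]011 ⊢ 0[q0]11 ⊢ 01[q0]1 ⊢ 011[q0]□ ⊢ 01[q1]1□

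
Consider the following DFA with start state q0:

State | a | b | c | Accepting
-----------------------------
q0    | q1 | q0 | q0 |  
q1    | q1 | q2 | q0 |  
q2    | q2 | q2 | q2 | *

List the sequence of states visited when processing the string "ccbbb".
q0 → q0 → q0 → q0 → q0 → q0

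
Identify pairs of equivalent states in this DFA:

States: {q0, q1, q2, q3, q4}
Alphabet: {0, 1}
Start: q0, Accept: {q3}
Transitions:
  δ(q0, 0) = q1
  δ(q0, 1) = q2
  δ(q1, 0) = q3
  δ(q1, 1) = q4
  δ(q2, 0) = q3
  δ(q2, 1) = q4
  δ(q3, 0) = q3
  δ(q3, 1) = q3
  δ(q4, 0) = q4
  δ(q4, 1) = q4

Using the table-filling algorithm:
Round 0 – mark pairs where exactly one state is accepting: (q0,q3), (q1,q3), (q2,q3), (q3,q4)
Round 1 – newly marked: (q0,q1) [on 0: q1 vs q3, already marked]; (q0,q2) [on 0: q1 vs q3, already marked]; (q1,q4) [on 0: q3 vs q4, already marked]; (q2,q4) [on 0: q3 vs q4, already marked]
Round 2 – newly marked: (q0,q4) [on 0: q1 vs q4, already marked]
No further pairs can be marked.
(q1, q2) unmarked: δ(q1,0)=q3, δ(q2,0)=q3; δ(q1,1)=q4, δ(q2,1)=q4 → equivalent
Equivalent pairs: (q1, q2)

Final answer: Equivalent pairs: (q1, q2)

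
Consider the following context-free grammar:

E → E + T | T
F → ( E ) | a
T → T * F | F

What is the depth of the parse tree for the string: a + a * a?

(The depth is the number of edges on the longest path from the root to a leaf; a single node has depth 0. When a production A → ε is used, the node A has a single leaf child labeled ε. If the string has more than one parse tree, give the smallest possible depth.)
The grammar is unambiguous; the parse tree of a + a * a is:
E → E + T at the root (depth 0).
  Left E (depth 1) → T (2) → F (3) → a (4).
  Right T (depth 1) → T * F; that T (2) → F (3) → a (4); F (2) → a (3).
The longest root-to-leaf paths have 4 edges.
Depth = 4.

Final answer: 4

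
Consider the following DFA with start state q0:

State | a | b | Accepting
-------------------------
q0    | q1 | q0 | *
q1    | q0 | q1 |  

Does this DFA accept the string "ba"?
Start in q0.
Read 'b': q0 → q0
Read 'a': q0 → q1
Final state q1 is not accepting, so the string is rejected.

Final answer: No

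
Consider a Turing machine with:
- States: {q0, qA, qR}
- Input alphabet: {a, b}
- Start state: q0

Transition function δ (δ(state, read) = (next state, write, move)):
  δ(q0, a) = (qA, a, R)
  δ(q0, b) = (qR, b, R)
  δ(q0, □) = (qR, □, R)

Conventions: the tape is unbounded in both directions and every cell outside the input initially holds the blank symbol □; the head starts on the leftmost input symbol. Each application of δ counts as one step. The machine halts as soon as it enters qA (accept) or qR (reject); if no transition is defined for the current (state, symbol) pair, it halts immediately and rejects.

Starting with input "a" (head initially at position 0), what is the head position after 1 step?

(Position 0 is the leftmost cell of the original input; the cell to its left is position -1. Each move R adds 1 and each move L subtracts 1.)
Step 0: [q0]a (head at position 0)
Step 1: δ(q0, a) = (qA, a, R)  ⊢  a[qA]□ (head at position 1)
Head position after 1 step: 1

Final answer: Position 1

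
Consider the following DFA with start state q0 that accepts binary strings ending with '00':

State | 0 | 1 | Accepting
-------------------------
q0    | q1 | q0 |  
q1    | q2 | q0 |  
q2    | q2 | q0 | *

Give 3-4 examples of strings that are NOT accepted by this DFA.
Any strings that end in a non-accepting state work; for example:
ε: q0; q0 is not accepting → rejected
"010": q0 → q1 → q0 → q1; q1 is not accepting → rejected
"0001": q0 → q1 → q2 → q2 → q0; q0 is not accepting → rejected
"0011": q0 → q1 → q2 → q0 → q0; q0 is not accepting → rejected

Final answer: ε, "010", "0001", "0011"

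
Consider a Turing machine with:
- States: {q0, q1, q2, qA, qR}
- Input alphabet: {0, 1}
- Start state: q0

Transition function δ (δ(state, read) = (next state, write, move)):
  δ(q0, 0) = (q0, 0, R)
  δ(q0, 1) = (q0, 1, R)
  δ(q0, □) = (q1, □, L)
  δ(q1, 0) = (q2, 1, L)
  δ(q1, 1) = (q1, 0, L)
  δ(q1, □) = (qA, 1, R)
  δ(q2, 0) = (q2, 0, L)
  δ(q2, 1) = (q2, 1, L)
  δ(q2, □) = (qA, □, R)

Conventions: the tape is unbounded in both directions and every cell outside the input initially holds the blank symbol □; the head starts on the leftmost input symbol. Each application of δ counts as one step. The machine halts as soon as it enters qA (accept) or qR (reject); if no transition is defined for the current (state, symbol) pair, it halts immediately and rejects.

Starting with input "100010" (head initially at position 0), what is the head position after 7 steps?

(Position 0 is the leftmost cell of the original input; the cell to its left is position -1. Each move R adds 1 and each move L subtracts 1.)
Step 0: [q0]100010 (head at position 0)
Step 1: δ(q0, 1) = (q0, 1, R)  ⊢  1[q0]00010 (head at position 1)
Step 2: δ(q0, 0) = (q0, 0, R)  ⊢  10[q0]0010 (head at position 2)
Step 3: δ(q0, 0) = (q0, 0, R)  ⊢  100[q0]010 (head at position 3)
Step 4: δ(q0, 0) = (q0, 0, R)  ⊢  1000[q0]10 (head at position 4)
Step 5: δ(q0, 1) = (q0, 1, R)  ⊢  10001[q0]0 (head at position 5)
Step 6: δ(q0, 0) = (q0, 0, R)  ⊢  100010[q0]□ (head at position 6)
Step 7: δ(q0, □) = (q1, □, L)  ⊢  10001[q1]0□ (head at position 5)
Head position after 7 steps: 5

Final answer: Position 5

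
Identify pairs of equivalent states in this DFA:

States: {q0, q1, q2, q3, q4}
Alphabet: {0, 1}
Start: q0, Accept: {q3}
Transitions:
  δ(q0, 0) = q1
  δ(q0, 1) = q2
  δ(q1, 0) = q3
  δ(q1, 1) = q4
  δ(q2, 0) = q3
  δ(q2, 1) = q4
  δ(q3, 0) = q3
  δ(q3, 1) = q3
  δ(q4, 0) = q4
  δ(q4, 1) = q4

Using the table-filling algorithm:
Round 0 – mark pairs where exactly one state is accepting: (q0,q3), (q1,q3), (q2,q3), (q3,q4)
Round 1 – newly marked: (q0,q1) [on 0: q1 vs q3, already marked]; (q0,q2) [on 0: q1 vs q3, already marked]; (q1,q4) [on 0: q3 vs q4, already marked]; (q2,q4) [on 0: q3 vs q4, already marked]
Round 2 – newly marked: (q0,q4) [on 0: q1 vs q4, already marked]
No further pairs can be marked.
(q1, q2) unmarked: δ(q1,0)=q3, δ(q2,0)=q3; δ(q1,1)=q4, δ(q2,1)=q4 → equivalent
Equivalent pairs: (q1, q2)

Final answer: Equivalent pairs: (q1, q2)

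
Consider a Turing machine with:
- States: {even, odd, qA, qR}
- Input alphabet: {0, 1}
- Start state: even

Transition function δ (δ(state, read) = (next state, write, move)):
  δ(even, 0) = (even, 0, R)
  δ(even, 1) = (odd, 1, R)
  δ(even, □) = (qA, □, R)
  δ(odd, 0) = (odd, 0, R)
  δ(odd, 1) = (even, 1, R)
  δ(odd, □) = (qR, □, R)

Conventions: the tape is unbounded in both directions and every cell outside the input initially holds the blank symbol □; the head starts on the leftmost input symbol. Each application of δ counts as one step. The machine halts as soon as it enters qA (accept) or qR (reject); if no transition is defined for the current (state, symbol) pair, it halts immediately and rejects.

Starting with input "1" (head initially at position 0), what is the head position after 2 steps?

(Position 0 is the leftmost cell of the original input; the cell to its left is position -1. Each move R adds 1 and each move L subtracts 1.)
Step 0: [even]1 (head at position 0)
Step 1: δ(even, 1) = (odd, 1, R)  ⊢  1[odd]□ (head at position 1)
Step 2: δ(odd, □) = (qR, □, R)  ⊢  1□[qR]□ (head at position 2)
Head position after 2 steps: 2

Final answer: Position 2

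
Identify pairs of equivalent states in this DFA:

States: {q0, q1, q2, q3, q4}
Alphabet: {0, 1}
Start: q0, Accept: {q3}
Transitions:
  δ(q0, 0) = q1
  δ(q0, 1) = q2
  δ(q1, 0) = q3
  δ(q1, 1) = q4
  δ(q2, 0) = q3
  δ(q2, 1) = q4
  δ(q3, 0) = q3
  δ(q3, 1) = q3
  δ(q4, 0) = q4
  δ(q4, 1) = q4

Using the table-filling algorithm:
Round 0 – mark pairs where exactly one state is accepting: (q0,q3), (q1,q3), (q2,q3), (q3,q4)
Round 1 – newly marked: (q0,q1) [on 0: q1 vs q3, already marked]; (q0,q2) [on 0: q1 vs q3, already marked]; (q1,q4) [on 0: q3 vs q4, already marked]; (q2,q4) [on 0: q3 vs q4, already marked]
Round 2 – newly marked: (q0,q4) [on 0: q1 vs q4, already marked]
No further pairs can be marked.
(q1, q2) unmarked: δ(q1,0)=q3, δ(q2,0)=q3; δ(q1,1)=q4, δ(q2,1)=q4 → equivalent
Equivalent pairs: (q1, q2)

Final answer: Equivalent pairs: (q1, q2)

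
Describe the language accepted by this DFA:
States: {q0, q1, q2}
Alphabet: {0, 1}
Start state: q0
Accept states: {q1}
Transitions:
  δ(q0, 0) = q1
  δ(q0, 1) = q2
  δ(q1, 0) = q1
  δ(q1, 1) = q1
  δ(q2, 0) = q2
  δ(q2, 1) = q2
Analyzing the DFA structure:
Start state: q0
Accept states: {q1}
Interpreting what each state remembers (checking against the transitions):
  q0: nothing has been read yet
  q1: the first symbol was 0
  q2: the first symbol was 1 (trap state)
  δ(q0, 0): in q0 (nothing has been read yet), after reading 0 we have: the first symbol was 0 → q1
  δ(q0, 1): in q0 (nothing has been read yet), after reading 1 we have: the first symbol was 1 (trap state) → q2
  δ(q1, 0): in q1 (the first symbol was 0), after reading 0 we have: the first symbol was 0 → q1
  δ(q1, 1): in q1 (the first symbol was 0), after reading 1 we have: the first symbol was 0 → q1
  δ(q2, 0): in q2 (the first symbol was 1 (trap state)), after reading 0 we have: the first symbol was 1 (trap state) → q2
  δ(q2, 1): in q2 (the first symbol was 1 (trap state)), after reading 1 we have: the first symbol was 1 (trap state) → q2
A string is accepted iff it ends in {q1}, i.e. the first symbol was 0.
Language: All binary strings starting with 0

Final answer: All binary strings starting with 0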